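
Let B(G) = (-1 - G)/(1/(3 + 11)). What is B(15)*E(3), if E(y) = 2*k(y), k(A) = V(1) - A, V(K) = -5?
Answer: 3584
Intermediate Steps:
k(A) = -5 - A
B(G) = -14 - 14*G (B(G) = (-1 - G)/(1/14) = (-1 - G)*14 = -14 - 14*G)
E(y) = -10 - 2*y (E(y) = 2*(-5 - y) = -10 - 2*y)
B(15)*E(3) = (-14 - 14*15)*(-10 - 2*3) = (-14 - 210)*(-10 - 6) = -224*(-16) = 3584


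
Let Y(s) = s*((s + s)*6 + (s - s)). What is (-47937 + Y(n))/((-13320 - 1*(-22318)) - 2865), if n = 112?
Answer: 102591/6133 ≈ 16.728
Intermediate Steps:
Y(s) = 12*s² (Y(s) = s*((2*s)*6 + 0) = s*(12*s + 0) = s*(12*s) = 12*s²)
(-47937 + Y(n))/((-13320 - 1*(-22318)) - 2865) = (-47937 + 12*112²)/((-13320 - 1*(-22318)) - 2865) = (-47937 + 12*12544)/((-13320 + 22318) - 2865) = (-47937 + 150528)/(8998 - 2865) = 102591/6133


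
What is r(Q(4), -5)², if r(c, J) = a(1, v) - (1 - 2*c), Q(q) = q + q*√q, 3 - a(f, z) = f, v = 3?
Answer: 625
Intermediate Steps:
a(f, z) = 3 - f
Q(q) = q + q^(3/2)
r(c, J) = 1 + 2*c (r(c, J) = (3 - 1*1) - (1 - 2*c) = (3 - 1) + (-1 + 2*c) = 2 + (-1 + 2*c) = 1 + 2*c)
r(Q(4), -5)² = (1 + 2*(4 + 4^(3/2)))² = (1 + 2*(4 + 8))² = (1 + 2*12)² = (1 + 24)² = 25² = 625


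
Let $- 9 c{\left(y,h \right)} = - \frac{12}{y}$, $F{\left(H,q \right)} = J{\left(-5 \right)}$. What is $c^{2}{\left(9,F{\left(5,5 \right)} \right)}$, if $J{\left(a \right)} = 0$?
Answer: $\frac{16}{729} \approx 0.021948$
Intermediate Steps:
$F{\left(H,q \right)} = 0$
$c{\left(y,h \right)} = \frac{4}{3 y}$ ($c{\left(y,h \right)} = - \frac{\left(-12\right) \frac{1}{y}}{9} = \frac{4}{3 y}$)
$c^{2}{\left(9,F{\left(5,5 \right)} \right)} = \left(\frac{4}{3 \cdot 9}\right)^{2} = \left(\frac{4}{3} \cdot \frac{1}{9}\right)^{2} = \left(\frac{4}{27}\right)^{2} = \frac{16}{729}$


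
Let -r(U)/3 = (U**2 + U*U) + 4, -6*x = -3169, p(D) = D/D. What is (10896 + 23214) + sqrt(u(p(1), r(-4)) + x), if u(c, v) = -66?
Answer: 34110 + sqrt(16638)/6 ≈ 34132.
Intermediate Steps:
p(D) = 1
x = 3169/6 (x = -1/6*(-3169) = 3169/6 ≈ 528.17)
r(U) = -12 - 6*U**2 (r(U) = -3*((U**2 + U*U) + 4) = -3*((U**2 + U**2) + 4) = -3*(2*U**2 + 4) = -3*(4 + 2*U**2) = -12 - 6*U**2)
(10896 + 23214) + sqrt(u(p(1), r(-4)) + x) = (10896 + 23214) + sqrt(-66 + 3169/6) = 34110 + sqrt(2773/6) = 34110 + sqrt(16638)/6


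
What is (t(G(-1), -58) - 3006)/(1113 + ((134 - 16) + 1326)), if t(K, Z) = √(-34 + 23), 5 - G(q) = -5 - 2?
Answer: -3006/2557 + I*√11/2557 ≈ -1.1756 + 0.0012971*I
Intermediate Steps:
G(q) = 12 (G(q) = 5 - (-5 - 2) = 5 - 1*(-7) = 5 + 7 = 12)
t(K, Z) = I*√11 (t(K, Z) = √(-11) = I*√11)
(t(G(-1), -58) - 3006)/(1113 + ((134 - 16) + 1326)) = (I*√11 - 3006)/(1113 + ((134 - 16) + 1326)) = (-3006 + I*√11)/(1113 + (118 + 1326)) = (-3006 + I*√11)/(1113 + 1444) = (-3006 + I*√11)/2557 = (-3006 + I*√11)*(1/2557) = -3006/2557 + I*√11/2557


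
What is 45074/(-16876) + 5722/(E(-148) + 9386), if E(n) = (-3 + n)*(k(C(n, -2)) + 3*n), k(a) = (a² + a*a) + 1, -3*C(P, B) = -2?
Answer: -15010133587/5782586714 ≈ -2.5957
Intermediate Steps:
C(P, B) = ⅔ (C(P, B) = -⅓*(-2) = ⅔)
k(a) = 1 + 2*a² (k(a) = (a² + a²) + 1 = 2*a² + 1 = 1 + 2*a²)
E(n) = (-3 + n)*(17/9 + 3*n) (E(n) = (-3 + n)*((1 + 2*(⅔)²) + 3*n) = (-3 + n)*((1 + 2*(4/9)) + 3*n) = (-3 + n)*((1 + 8/9) + 3*n) = (-3 + n)*(17/9 + 3*n))
45074/(-16876) + 5722/(E(-148) + 9386) = 45074/(-16876) + 5722/((-17/3 + 3*(-148)² - 64/9*(-148)) + 9386) = 45074*(-1/16876) + 5722/((-17/3 + 3*21904 + 9472/9) + 9386) = -22537/8438 + 5722/((-17/3 + 65712 + 9472/9) + 9386) = -22537/8438 + 5722/(600829/9 + 9386) = -22537/8438 + 5722/(685303/9) = -22537/8438 + 5722*(9/685303) = -22537/8438 + 51498/685303 = -15010133587/5782586714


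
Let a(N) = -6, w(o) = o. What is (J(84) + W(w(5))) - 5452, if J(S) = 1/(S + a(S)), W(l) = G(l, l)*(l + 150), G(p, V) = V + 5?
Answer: -304355/78 ≈ -3902.0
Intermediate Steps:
G(p, V) = 5 + V
W(l) = (5 + l)*(150 + l) (W(l) = (5 + l)*(l + 150) = (5 + l)*(150 + l))
J(S) = 1/(-6 + S) (J(S) = 1/(S - 6) = 1/(-6 + S))
(J(84) + W(w(5))) - 5452 = (1/(-6 + 84) + (5 + 5)*(150 + 5)) - 5452 = (1/78 + 10*155) - 5452 = (1/78 + 1550) - 5452 = 120901/78 - 5452 = -304355/78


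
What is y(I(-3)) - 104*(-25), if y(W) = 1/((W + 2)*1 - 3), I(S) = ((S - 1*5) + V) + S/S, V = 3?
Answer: 12999/5 ≈ 2599.8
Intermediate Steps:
I(S) = -1 + S (I(S) = ((S - 1*5) + 3) + S/S = ((S - 5) + 3) + 1 = ((-5 + S) + 3) + 1 = (-2 + S) + 1 = -1 + S)
y(W) = 1/(-1 + W) (y(W) = 1/((2 + W)*1 - 3) = 1/((2 + W) - 3) = 1/(-1 + W))
y(I(-3)) - 104*(-25) = 1/(-1 + (-1 - 3)) - 104*(-25) = 1/(-1 - 4) + 2600 = 1/(-5) + 2600 = -⅕ + 2600 = 12999/5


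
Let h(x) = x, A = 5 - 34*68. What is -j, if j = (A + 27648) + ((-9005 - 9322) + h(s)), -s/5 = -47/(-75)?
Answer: -105163/15 ≈ -7010.9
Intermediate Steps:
s = -47/15 (s = -(-235)/(-75) = -(-235)*(-1)/75 = -5*47/75 = -47/15 ≈ -3.1333)
A = -2307 (A = 5 - 2312 = -2307)
j = 105163/15 (j = (-2307 + 27648) + ((-9005 - 9322) - 47/15) = 25341 + (-18327 - 47/15) = 25341 - 274952/15 = 105163/15 ≈ 7010.9)
-j = -1*105163/15 = -105163/15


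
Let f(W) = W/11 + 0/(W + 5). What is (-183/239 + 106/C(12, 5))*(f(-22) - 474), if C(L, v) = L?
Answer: -2753422/717 ≈ -3840.2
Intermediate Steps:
f(W) = W/11 (f(W) = W*(1/11) + 0/(5 + W) = W/11 + 0 = W/11)
(-183/239 + 106/C(12, 5))*(f(-22) - 474) = (-183/239 + 106/12)*((1/11)*(-22) - 474) = (-183*1/239 + 106*(1/12))*(-2 - 474) = (-183/239 + 53/6)*(-476) = (11569/1434)*(-476) = -2753422/717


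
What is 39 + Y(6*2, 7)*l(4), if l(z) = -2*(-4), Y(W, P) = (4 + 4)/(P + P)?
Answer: 305/7 ≈ 43.571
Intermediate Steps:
Y(W, P) = 4/P (Y(W, P) = 8/((2*P)) = 8*(1/(2*P)) = 4/P)
l(z) = 8
39 + Y(6*2, 7)*l(4) = 39 + (4/7)*8 = 39 + 32/7 = 305/7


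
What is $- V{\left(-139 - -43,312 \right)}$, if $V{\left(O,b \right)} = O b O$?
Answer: $-2875392$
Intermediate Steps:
$V{\left(O,b \right)} = b O^{2}$
$- V{\left(-139 - -43,312 \right)} = - 312 \left(-139 - -43\right)^{2} = - 312 \left(-139 + 43\right)^{2} = - 312 \left(-96\right)^{2} = - 312 \cdot 9216 = \left(-1\right) 2875392 = -2875392$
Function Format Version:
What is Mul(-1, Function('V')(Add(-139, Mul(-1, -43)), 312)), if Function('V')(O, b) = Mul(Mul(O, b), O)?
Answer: -2875392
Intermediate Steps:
Function('V')(O, b) = Mul(b, Pow(O, 2))
Mul(-1, Function('V')(Add(-139, Mul(-1, -43)), 312)) = Mul(-1, Mul(312, Pow(Add(-139, Mul(-1, -43)), 2))) = Mul(-1, Mul(312, Pow(Add(-139, 43), 2))) = Mul(-1, Mul(312, Pow(-96, 2))) = Mul(-1, Mul(312, 9216)) = Mul(-1, 2875392) = -2875392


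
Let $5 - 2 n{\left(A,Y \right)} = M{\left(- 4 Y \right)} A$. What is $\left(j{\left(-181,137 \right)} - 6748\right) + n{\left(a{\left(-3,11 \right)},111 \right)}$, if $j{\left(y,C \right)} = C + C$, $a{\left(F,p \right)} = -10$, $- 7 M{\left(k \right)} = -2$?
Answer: $- \frac{90581}{14} \approx -6470.1$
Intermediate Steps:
$M{\left(k \right)} = \frac{2}{7}$ ($M{\left(k \right)} = \left(- \frac{1}{7}\right) \left(-2\right) = \frac{2}{7}$)
$j{\left(y,C \right)} = 2 C$
$n{\left(A,Y \right)} = \frac{5}{2} - \frac{A}{7}$ ($n{\left(A,Y \right)} = \frac{5}{2} - \frac{\frac{2}{7} A}{2} = \frac{5}{2} - \frac{A}{7}$)
$\left(j{\left(-181,137 \right)} - 6748\right) + n{\left(a{\left(-3,11 \right)},111 \right)} = \left(2 \cdot 137 - 6748\right) + \left(\frac{5}{2} - - \frac{10}{7}\right) = \left(274 - 6748\right) + \left(\frac{5}{2} + \frac{10}{7}\right) = -6474 + \frac{55}{14} = - \frac{90581}{14}$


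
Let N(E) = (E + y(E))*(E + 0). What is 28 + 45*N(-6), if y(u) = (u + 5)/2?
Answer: 1783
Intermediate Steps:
y(u) = 5/2 + u/2 (y(u) = (5 + u)*(½) = 5/2 + u/2)
N(E) = E*(5/2 + 3*E/2) (N(E) = (E + (5/2 + E/2))*(E + 0) = (5/2 + 3*E/2)*E = E*(5/2 + 3*E/2))
28 + 45*N(-6) = 28 + 45*((½)*(-6)*(5 + 3*(-6))) = 28 + 45*((½)*(-6)*(5 - 18)) = 28 + 45*((½)*(-6)*(-13)) = 28 + 45*39 = 28 + 1755 = 1783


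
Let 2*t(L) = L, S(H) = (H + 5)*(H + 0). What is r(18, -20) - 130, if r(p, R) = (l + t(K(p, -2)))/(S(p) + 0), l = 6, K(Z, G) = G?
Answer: -53815/414 ≈ -129.99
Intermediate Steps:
S(H) = H*(5 + H) (S(H) = (5 + H)*H = H*(5 + H))
t(L) = L/2
r(p, R) = 5/(p*(5 + p)) (r(p, R) = (6 + (½)*(-2))/(p*(5 + p) + 0) = (6 - 1)/((p*(5 + p))) = 5*(1/(p*(5 + p))) = 5/(p*(5 + p)))
r(18, -20) - 130 = 5/(18*(5 + 18)) - 130 = 5*(1/18)/23 - 130 = 5*(1/18)*(1/23) - 130 = 5/414 - 130 = -53815/414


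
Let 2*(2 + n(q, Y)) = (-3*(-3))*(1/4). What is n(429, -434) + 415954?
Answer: 3327625/8 ≈ 4.1595e+5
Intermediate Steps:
n(q, Y) = -7/8 (n(q, Y) = -2 + ((-3*(-3))*(1/4))/2 = -2 + (9*(1*(¼)))/2 = -2 + (9*(¼))/2 = -2 + (½)*(9/4) = -2 + 9/8 = -7/8)
n(429, -434) + 415954 = -7/8 + 415954 = 3327625/8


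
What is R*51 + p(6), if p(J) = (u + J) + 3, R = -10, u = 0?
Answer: -501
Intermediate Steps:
p(J) = 3 + J (p(J) = (0 + J) + 3 = J + 3 = 3 + J)
R*51 + p(6) = -10*51 + (3 + 6) = -510 + 9 = -501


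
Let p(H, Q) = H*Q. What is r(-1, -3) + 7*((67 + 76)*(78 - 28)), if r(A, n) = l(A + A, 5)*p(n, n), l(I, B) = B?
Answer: 50095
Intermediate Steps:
r(A, n) = 5*n² (r(A, n) = 5*(n*n) = 5*n²)
r(-1, -3) + 7*((67 + 76)*(78 - 28)) = 5*(-3)² + 7*((67 + 76)*(78 - 28)) = 5*9 + 7*(143*50) = 45 + 7*7150 = 45 + 50050 = 50095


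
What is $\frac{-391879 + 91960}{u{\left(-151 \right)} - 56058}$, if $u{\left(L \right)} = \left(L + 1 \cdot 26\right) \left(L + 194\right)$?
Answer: $\frac{299919}{61433} \approx 4.882$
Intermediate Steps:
$u{\left(L \right)} = \left(26 + L\right) \left(194 + L\right)$ ($u{\left(L \right)} = \left(L + 26\right) \left(194 + L\right) = \left(26 + L\right) \left(194 + L\right)$)
$\frac{-391879 + 91960}{u{\left(-151 \right)} - 56058} = \frac{-391879 + 91960}{\left(5044 + \left(-151\right)^{2} + 220 \left(-151\right)\right) - 56058} = - \frac{299919}{\left(5044 + 22801 - 33220\right) - 56058} = - \frac{299919}{-5375 - 56058} = - \frac{299919}{-61433} = \left(-299919\right) \left(- \frac{1}{61433}\right) = \frac{299919}{61433}$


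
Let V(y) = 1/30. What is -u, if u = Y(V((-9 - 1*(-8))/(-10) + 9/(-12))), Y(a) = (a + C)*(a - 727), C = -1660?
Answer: -1086066391/900 ≈ -1.2067e+6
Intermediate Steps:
V(y) = 1/30
Y(a) = (-1660 + a)*(-727 + a) (Y(a) = (a - 1660)*(a - 727) = (-1660 + a)*(-727 + a))
u = 1086066391/900 (u = 1206820 + (1/30)**2 - 2387*1/30 = 1206820 + 1/900 - 2387/30 = 1086066391/900 ≈ 1.2067e+6)
-u = -1*1086066391/900 = -1086066391/900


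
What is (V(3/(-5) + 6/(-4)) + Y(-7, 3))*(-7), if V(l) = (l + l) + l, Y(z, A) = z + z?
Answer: 1421/10 ≈ 142.10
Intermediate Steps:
Y(z, A) = 2*z
V(l) = 3*l (V(l) = 2*l + l = 3*l)
(V(3/(-5) + 6/(-4)) + Y(-7, 3))*(-7) = (3*(3/(-5) + 6/(-4)) + 2*(-7))*(-7) = (3*(3*(-⅕) + 6*(-¼)) - 14)*(-7) = (3*(-⅗ - 3/2) - 14)*(-7) = (3*(-21/10) - 14)*(-7) = (-63/10 - 14)*(-7) = -203/10*(-7) = 1421/10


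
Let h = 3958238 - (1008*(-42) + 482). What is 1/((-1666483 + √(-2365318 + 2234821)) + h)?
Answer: 2333609/5445731095378 - I*√130497/5445731095378 ≈ 4.2852e-7 - 6.6335e-11*I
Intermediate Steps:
h = 4000092 (h = 3958238 - (-42336 + 482) = 3958238 - 1*(-41854) = 3958238 + 41854 = 4000092)
1/((-1666483 + √(-2365318 + 2234821)) + h) = 1/((-1666483 + √(-2365318 + 2234821)) + 4000092) = 1/((-1666483 + √(-130497)) + 4000092) = 1/((-1666483 + I*√130497) + 4000092) = 1/(2333609 + I*√130497)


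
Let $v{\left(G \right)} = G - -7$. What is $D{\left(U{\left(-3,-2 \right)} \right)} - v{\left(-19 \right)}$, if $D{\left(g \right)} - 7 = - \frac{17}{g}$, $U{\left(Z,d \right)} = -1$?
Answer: $36$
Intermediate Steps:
$D{\left(g \right)} = 7 - \frac{17}{g}$
$v{\left(G \right)} = 7 + G$ ($v{\left(G \right)} = G + 7 = 7 + G$)
$D{\left(U{\left(-3,-2 \right)} \right)} - v{\left(-19 \right)} = \left(7 - \frac{17}{-1}\right) - \left(7 - 19\right) = \left(7 - -17\right) - -12 = \left(7 + 17\right) + 12 = 24 + 12 = 36$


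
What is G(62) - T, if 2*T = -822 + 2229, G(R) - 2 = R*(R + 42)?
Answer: 11493/2 ≈ 5746.5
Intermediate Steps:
G(R) = 2 + R*(42 + R) (G(R) = 2 + R*(R + 42) = 2 + R*(42 + R))
T = 1407/2 (T = (-822 + 2229)/2 = (½)*1407 = 1407/2 ≈ 703.50)
G(62) - T = (2 + 62² + 42*62) - 1*1407/2 = (2 + 3844 + 2604) - 1407/2 = 6450 - 1407/2 = 11493/2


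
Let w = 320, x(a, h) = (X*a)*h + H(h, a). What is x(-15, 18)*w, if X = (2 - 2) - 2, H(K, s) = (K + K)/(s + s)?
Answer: 172416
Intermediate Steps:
H(K, s) = K/s (H(K, s) = (2*K)/((2*s)) = (2*K)*(1/(2*s)) = K/s)
X = -2 (X = 0 - 2 = -2)
x(a, h) = h/a - 2*a*h (x(a, h) = (-2*a)*h + h/a = -2*a*h + h/a = h/a - 2*a*h)
x(-15, 18)*w = (18/(-15) - 2*(-15)*18)*320 = (18*(-1/15) + 540)*320 = (-6/5 + 540)*320 = (2694/5)*320 = 172416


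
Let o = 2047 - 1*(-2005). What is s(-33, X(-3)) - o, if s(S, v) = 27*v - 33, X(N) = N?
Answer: -4166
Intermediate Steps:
s(S, v) = -33 + 27*v
o = 4052 (o = 2047 + 2005 = 4052)
s(-33, X(-3)) - o = (-33 + 27*(-3)) - 1*4052 = (-33 - 81) - 4052 = -114 - 4052 = -4166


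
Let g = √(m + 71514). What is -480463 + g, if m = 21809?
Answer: -480463 + √93323 ≈ -4.8016e+5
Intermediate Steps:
g = √93323 (g = √(21809 + 71514) = √93323 ≈ 305.49)
-480463 + g = -480463 + √93323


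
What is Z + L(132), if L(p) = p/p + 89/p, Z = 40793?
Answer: 5384897/132 ≈ 40795.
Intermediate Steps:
L(p) = 1 + 89/p
Z + L(132) = 40793 + (89 + 132)/132 = 40793 + (1/132)*221 = 40793 + 221/132 = 5384897/132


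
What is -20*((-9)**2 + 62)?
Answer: -2860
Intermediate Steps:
-20*((-9)**2 + 62) = -20*(81 + 62) = -20*143 = -2860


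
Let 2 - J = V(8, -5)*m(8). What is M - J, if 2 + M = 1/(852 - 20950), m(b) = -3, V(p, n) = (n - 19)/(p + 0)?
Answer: 100489/20098 ≈ 4.9999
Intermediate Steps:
V(p, n) = (-19 + n)/p
J = -7 (J = 2 - (-19 - 5)/8*(-3) = 2 - (⅛)*(-24)*(-3) = 2 - (-3)*(-3) = 2 - 1*9 = 2 - 9 = -7)
M = -40197/20098 (M = -2 + 1/(852 - 20950) = -2 + 1/(-20098) = -2 - 1/20098 = -40197/20098 ≈ -2.0000)
M - J = -40197/20098 - 1*(-7) = -40197/20098 + 7 = 100489/20098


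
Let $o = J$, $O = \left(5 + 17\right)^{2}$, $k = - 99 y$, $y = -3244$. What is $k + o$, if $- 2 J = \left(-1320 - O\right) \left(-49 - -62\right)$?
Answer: $332882$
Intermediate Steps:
$k = 321156$ ($k = \left(-99\right) \left(-3244\right) = 321156$)
$O = 484$ ($O = 22^{2} = 484$)
$J = 11726$ ($J = - \frac{\left(-1320 - 484\right) \left(-49 - -62\right)}{2} = - \frac{\left(-1320 - 484\right) \left(-49 + 62\right)}{2} = - \frac{\left(-1804\right) 13}{2} = \left(- \frac{1}{2}\right) \left(-23452\right) = 11726$)
$o = 11726$
$k + o = 321156 + 11726 = 332882$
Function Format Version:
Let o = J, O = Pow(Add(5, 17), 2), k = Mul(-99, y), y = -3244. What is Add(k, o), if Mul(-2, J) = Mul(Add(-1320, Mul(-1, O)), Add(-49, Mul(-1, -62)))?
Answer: 332882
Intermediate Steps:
k = 321156 (k = Mul(-99, -3244) = 321156)
O = 484 (O = Pow(22, 2) = 484)
J = 11726 (J = Mul(Rational(-1, 2), Mul(Add(-1320, Mul(-1, 484)), Add(-49, Mul(-1, -62)))) = Mul(Rational(-1, 2), Mul(Add(-1320, -484), Add(-49, 62))) = Mul(Rational(-1, 2), Mul(-1804, 13)) = Mul(Rational(-1, 2), -23452) = 11726)
o = 11726
Add(k, o) = Add(321156, 11726) = 332882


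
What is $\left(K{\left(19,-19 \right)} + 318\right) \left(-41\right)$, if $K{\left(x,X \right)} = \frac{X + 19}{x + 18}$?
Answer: $-13038$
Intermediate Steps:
$K{\left(x,X \right)} = \frac{19 + X}{18 + x}$
$\left(K{\left(19,-19 \right)} + 318\right) \left(-41\right) = \left(\frac{19 - 19}{18 + 19} + 318\right) \left(-41\right) = \left(\frac{1}{37} \cdot 0 + 318\right) \left(-41\right) = \left(0 + 318\right) \left(-41\right) = 318 \left(-41\right) = -13038$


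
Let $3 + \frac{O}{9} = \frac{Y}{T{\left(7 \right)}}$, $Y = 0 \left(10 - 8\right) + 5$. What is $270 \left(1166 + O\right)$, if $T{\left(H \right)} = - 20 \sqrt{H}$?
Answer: $307530 - \frac{1215 \sqrt{7}}{14} \approx 3.073 \cdot 10^{5}$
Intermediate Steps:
$Y = 5$ ($Y = 0 \cdot 2 + 5 = 0 + 5 = 5$)
$O = -27 - \frac{9 \sqrt{7}}{28}$ ($O = -27 + 9 \frac{5}{\left(-20\right) \sqrt{7}} = -27 + 9 \cdot 5 \left(- \frac{\sqrt{7}}{140}\right) = -27 + 9 \left(- \frac{\sqrt{7}}{28}\right) = -27 - \frac{9 \sqrt{7}}{28} \approx -27.85$)
$270 \left(1166 + O\right) = 270 \left(1166 - \left(27 + \frac{9 \sqrt{7}}{28}\right)\right) = 270 \left(1139 - \frac{9 \sqrt{7}}{28}\right) = 307530 - \frac{1215 \sqrt{7}}{14}$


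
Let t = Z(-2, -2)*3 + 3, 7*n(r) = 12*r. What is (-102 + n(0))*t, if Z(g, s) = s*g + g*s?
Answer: -2754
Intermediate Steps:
Z(g, s) = 2*g*s (Z(g, s) = g*s + g*s = 2*g*s)
n(r) = 12*r/7 (n(r) = (12*r)/7 = 12*r/7)
t = 27 (t = (2*(-2)*(-2))*3 + 3 = 8*3 + 3 = 24 + 3 = 27)
(-102 + n(0))*t = (-102 + (12/7)*0)*27 = (-102 + 0)*27 = -102*27 = -2754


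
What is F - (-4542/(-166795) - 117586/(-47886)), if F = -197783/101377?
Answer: -1795026671081312/404856418087245 ≈ -4.4337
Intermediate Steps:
F = -197783/101377 (F = -197783*1/101377 = -197783/101377 ≈ -1.9510)
F - (-4542/(-166795) - 117586/(-47886)) = -197783/101377 - (-4542/(-166795) - 117586/(-47886)) = -197783/101377 - (-4542*(-1/166795) - 117586*(-1/47886)) = -197783/101377 - (4542/166795 + 58793/23943) = -197783/101377 - 1*9915127541/3993572685 = -197783/101377 - 9915127541/3993572685 = -1795026671081312/404856418087245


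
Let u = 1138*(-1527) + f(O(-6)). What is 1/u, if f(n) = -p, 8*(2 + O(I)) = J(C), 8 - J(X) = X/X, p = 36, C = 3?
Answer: -1/1737762 ≈ -5.7545e-7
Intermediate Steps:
J(X) = 7 (J(X) = 8 - X/X = 8 - 1*1 = 8 - 1 = 7)
O(I) = -9/8 (O(I) = -2 + (⅛)*7 = -2 + 7/8 = -9/8)
f(n) = -36 (f(n) = -1*36 = -36)
u = -1737762 (u = 1138*(-1527) - 36 = -1737726 - 36 = -1737762)
1/u = 1/(-1737762) = -1/1737762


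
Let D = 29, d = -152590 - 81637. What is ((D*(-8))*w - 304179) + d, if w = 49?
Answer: -549774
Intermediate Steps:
d = -234227
((D*(-8))*w - 304179) + d = ((29*(-8))*49 - 304179) - 234227 = (-232*49 - 304179) - 234227 = (-11368 - 304179) - 234227 = -315547 - 234227 = -549774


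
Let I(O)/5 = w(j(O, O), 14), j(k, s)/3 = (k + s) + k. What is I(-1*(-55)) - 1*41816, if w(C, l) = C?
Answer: -39341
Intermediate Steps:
j(k, s) = 3*s + 6*k (j(k, s) = 3*((k + s) + k) = 3*(s + 2*k) = 3*s + 6*k)
I(O) = 45*O (I(O) = 5*(3*O + 6*O) = 5*(9*O) = 45*O)
I(-1*(-55)) - 1*41816 = 45*(-1*(-55)) - 1*41816 = 45*55 - 41816 = 2475 - 41816 = -39341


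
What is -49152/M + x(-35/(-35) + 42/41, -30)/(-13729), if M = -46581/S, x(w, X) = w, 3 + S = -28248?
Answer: -260541271534117/8739977503 ≈ -29810.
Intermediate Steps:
S = -28251 (S = -3 - 28248 = -28251)
M = 15527/9417 (M = -46581/(-28251) = -46581*(-1/28251) = 15527/9417 ≈ 1.6488)
-49152/M + x(-35/(-35) + 42/41, -30)/(-13729) = -49152/15527/9417 + (-35/(-35) + 42/41)/(-13729) = -49152*9417/15527 + (-35*(-1/35) + 42*(1/41))*(-1/13729) = -462864384/15527 + (1 + 42/41)*(-1/13729) = -462864384/15527 + (83/41)*(-1/13729) = -462864384/15527 - 83/562889 = -260541271534117/8739977503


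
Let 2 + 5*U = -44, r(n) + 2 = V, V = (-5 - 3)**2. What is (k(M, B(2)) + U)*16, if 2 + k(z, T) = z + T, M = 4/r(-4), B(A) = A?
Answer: -22656/155 ≈ -146.17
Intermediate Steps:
V = 64 (V = (-8)**2 = 64)
r(n) = 62 (r(n) = -2 + 64 = 62)
U = -46/5 (U = -2/5 + (1/5)*(-44) = -2/5 - 44/5 = -46/5 ≈ -9.2000)
M = 2/31 (M = 4/62 = 4*(1/62) = 2/31 ≈ 0.064516)
k(z, T) = -2 + T + z (k(z, T) = -2 + (z + T) = -2 + (T + z) = -2 + T + z)
(k(M, B(2)) + U)*16 = ((-2 + 2 + 2/31) - 46/5)*16 = (2/31 - 46/5)*16 = -1416/155*16 = -22656/155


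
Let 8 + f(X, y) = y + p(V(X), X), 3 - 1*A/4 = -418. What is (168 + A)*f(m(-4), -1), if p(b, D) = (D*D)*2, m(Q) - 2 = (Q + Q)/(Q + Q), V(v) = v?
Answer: 16668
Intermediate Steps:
A = 1684 (A = 12 - 4*(-418) = 12 + 1672 = 1684)
m(Q) = 3 (m(Q) = 2 + (Q + Q)/(Q + Q) = 2 + (2*Q)/((2*Q)) = 2 + (2*Q)*(1/(2*Q)) = 2 + 1 = 3)
p(b, D) = 2*D² (p(b, D) = D²*2 = 2*D²)
f(X, y) = -8 + y + 2*X² (f(X, y) = -8 + (y + 2*X²) = -8 + y + 2*X²)
(168 + A)*f(m(-4), -1) = (168 + 1684)*(-8 - 1 + 2*3²) = 1852*(-8 - 1 + 2*9) = 1852*(-8 - 1 + 18) = 1852*9 = 16668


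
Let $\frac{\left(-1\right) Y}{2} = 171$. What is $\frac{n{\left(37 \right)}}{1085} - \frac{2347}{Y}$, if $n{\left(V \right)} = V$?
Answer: $\frac{2559149}{371070} \approx 6.8967$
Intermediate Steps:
$Y = -342$ ($Y = \left(-2\right) 171 = -342$)
$\frac{n{\left(37 \right)}}{1085} - \frac{2347}{Y} = \frac{37}{1085} - \frac{2347}{-342} = 37 \cdot \frac{1}{1085} - - \frac{2347}{342} = \frac{37}{1085} + \frac{2347}{342} = \frac{2559149}{371070}$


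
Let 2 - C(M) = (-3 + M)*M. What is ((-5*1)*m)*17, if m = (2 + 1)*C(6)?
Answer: 4080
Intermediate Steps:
C(M) = 2 - M*(-3 + M) (C(M) = 2 - (-3 + M)*M = 2 - M*(-3 + M))
m = -48 (m = (2 + 1)*(2 - 1*6**2 + 3*6) = 3*(2 - 1*36 + 18) = 3*(2 - 36 + 18) = 3*(-16) = -48)
((-5*1)*m)*17 = (-5*1*(-48))*17 = -5*(-48)*17 = 240*17 = 4080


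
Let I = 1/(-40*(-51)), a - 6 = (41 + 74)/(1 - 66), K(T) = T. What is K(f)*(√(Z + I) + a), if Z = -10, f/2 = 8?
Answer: 880/13 + 4*I*√10403490/255 ≈ 67.692 + 50.595*I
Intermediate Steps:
f = 16 (f = 2*8 = 16)
a = 55/13 (a = 6 + (41 + 74)/(1 - 66) = 6 + 115/(-65) = 6 + 115*(-1/65) = 6 - 23/13 = 55/13 ≈ 4.2308)
I = 1/2040 (I = -1/40*(-1/51) = 1/2040 ≈ 0.00049020)
K(f)*(√(Z + I) + a) = 16*(√(-10 + 1/2040) + 55/13) = 16*(√(-20399/2040) + 55/13) = 16*(I*√10403490/1020 + 55/13) = 16*(55/13 + I*√10403490/1020) = 880/13 + 4*I*√10403490/255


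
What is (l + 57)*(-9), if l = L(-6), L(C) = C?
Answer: -459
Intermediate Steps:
l = -6
(l + 57)*(-9) = (-6 + 57)*(-9) = 51*(-9) = -459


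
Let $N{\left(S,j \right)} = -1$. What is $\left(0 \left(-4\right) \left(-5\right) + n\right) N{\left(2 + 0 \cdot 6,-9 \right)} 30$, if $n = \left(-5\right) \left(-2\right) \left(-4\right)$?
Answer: $1200$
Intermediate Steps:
$n = -40$ ($n = 10 \left(-4\right) = -40$)
$\left(0 \left(-4\right) \left(-5\right) + n\right) N{\left(2 + 0 \cdot 6,-9 \right)} 30 = \left(0 \left(-4\right) \left(-5\right) - 40\right) \left(-1\right) 30 = \left(0 \left(-5\right) - 40\right) \left(-1\right) 30 = \left(0 - 40\right) \left(-1\right) 30 = \left(-40\right) \left(-1\right) 30 = 40 \cdot 30 = 1200$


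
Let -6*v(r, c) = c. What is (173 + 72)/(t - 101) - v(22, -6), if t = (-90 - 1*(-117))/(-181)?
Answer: -62653/18308 ≈ -3.4222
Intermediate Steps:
t = -27/181 (t = (-90 + 117)*(-1/181) = 27*(-1/181) = -27/181 ≈ -0.14917)
v(r, c) = -c/6
(173 + 72)/(t - 101) - v(22, -6) = (173 + 72)/(-27/181 - 101) - (-1)*(-6)/6 = 245/(-18308/181) - 1*1 = 245*(-181/18308) - 1 = -44345/18308 - 1 = -62653/18308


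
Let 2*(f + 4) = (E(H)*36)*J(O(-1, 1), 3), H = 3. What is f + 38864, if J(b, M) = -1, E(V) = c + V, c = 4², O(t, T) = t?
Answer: 38518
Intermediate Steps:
c = 16
E(V) = 16 + V
f = -346 (f = -4 + (((16 + 3)*36)*(-1))/2 = -4 + ((19*36)*(-1))/2 = -4 + (684*(-1))/2 = -4 + (½)*(-684) = -4 - 342 = -346)
f + 38864 = -346 + 38864 = 38518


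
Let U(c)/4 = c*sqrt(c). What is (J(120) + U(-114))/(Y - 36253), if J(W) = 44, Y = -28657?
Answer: -22/32455 + 228*I*sqrt(114)/32455 ≈ -0.00067786 + 0.075008*I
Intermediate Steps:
U(c) = 4*c**(3/2) (U(c) = 4*(c*sqrt(c)) = 4*c**(3/2))
(J(120) + U(-114))/(Y - 36253) = (44 + 4*(-114)**(3/2))/(-28657 - 36253) = (44 + 4*(-114*I*sqrt(114)))/(-64910) = (44 - 456*I*sqrt(114))*(-1/64910) = -22/32455 + 228*I*sqrt(114)/32455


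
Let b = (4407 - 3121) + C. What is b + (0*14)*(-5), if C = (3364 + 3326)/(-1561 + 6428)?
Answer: 6265652/4867 ≈ 1287.4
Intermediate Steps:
C = 6690/4867 ≈ 1.3746
b = 6265652/4867 (b = (4407 - 3121) + 6690/4867 = 1286 + 6690/4867 = 6265652/4867 ≈ 1287.4)
b + (0*14)*(-5) = 6265652/4867 + (0*14)*(-5) = 6265652/4867 + 0*(-5) = 6265652/4867 + 0 = 6265652/4867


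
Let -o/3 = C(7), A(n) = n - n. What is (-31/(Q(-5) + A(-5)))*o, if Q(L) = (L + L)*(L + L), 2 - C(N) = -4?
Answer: 279/50 ≈ 5.5800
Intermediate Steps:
A(n) = 0
C(N) = 6 (C(N) = 2 - 1*(-4) = 2 + 4 = 6)
o = -18 (o = -3*6 = -18)
Q(L) = 4*L² (Q(L) = (2*L)*(2*L) = 4*L²)
(-31/(Q(-5) + A(-5)))*o = -31/(4*(-5)² + 0)*(-18) = -31/(4*25 + 0)*(-18) = -31/(100 + 0)*(-18) = -31/100*(-18) = 279/50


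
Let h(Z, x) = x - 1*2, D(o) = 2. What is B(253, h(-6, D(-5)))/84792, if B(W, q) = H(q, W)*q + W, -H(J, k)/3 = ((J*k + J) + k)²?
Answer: 253/84792 ≈ 0.0029838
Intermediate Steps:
H(J, k) = -3*(J + k + J*k)² (H(J, k) = -3*((J*k + J) + k)² = -3*((J + J*k) + k)² = -3*(J + k + J*k)²)
h(Z, x) = -2 + x (h(Z, x) = x - 2 = -2 + x)
B(W, q) = W - 3*q*(W + q + W*q)² (B(W, q) = (-3*(q + W + q*W)²)*q + W = (-3*(q + W + W*q)²)*q + W = (-3*(W + q + W*q)²)*q + W = -3*q*(W + q + W*q)² + W = W - 3*q*(W + q + W*q)²)
B(253, h(-6, D(-5)))/84792 = (253 - 3*(-2 + 2)*(253 + (-2 + 2) + 253*(-2 + 2))²)/84792 = (253 - 3*0*(253 + 0 + 253*0)²)*(1/84792) = (253 - 3*0*(253 + 0 + 0)²)*(1/84792) = (253 - 3*0*253²)*(1/84792) = (253 - 3*0*64009)*(1/84792) = (253 + 0)*(1/84792) = 253*(1/84792) = 253/84792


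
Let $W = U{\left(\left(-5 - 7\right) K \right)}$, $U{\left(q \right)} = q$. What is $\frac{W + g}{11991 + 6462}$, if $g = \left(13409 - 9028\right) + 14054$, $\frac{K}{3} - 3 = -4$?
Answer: $\frac{6157}{6151} \approx 1.001$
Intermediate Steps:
$K = -3$ ($K = 9 + 3 \left(-4\right) = 9 - 12 = -3$)
$g = 18435$ ($g = 4381 + 14054 = 18435$)
$W = 36$ ($W = \left(-5 - 7\right) \left(-3\right) = \left(-12\right) \left(-3\right) = 36$)
$\frac{W + g}{11991 + 6462} = \frac{36 + 18435}{11991 + 6462} = \frac{18471}{18453} = 18471 \cdot \frac{1}{18453} = \frac{6157}{6151}$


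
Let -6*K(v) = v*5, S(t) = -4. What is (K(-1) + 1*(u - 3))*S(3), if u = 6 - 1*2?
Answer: -22/3 ≈ -7.3333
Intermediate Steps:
u = 4 (u = 6 - 2 = 4)
K(v) = -5*v/6 (K(v) = -v*5/6 = -5*v/6)
(K(-1) + 1*(u - 3))*S(3) = (-⅚*(-1) + 1*(4 - 3))*(-4) = (⅚ + 1*1)*(-4) = (⅚ + 1)*(-4) = (11/6)*(-4) = -22/3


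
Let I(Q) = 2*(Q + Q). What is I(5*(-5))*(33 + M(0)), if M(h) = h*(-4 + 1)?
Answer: -3300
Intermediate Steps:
I(Q) = 4*Q (I(Q) = 2*(2*Q) = 4*Q)
M(h) = -3*h (M(h) = h*(-3) = -3*h)
I(5*(-5))*(33 + M(0)) = (4*(5*(-5)))*(33 - 3*0) = (4*(-25))*(33 + 0) = -100*33 = -3300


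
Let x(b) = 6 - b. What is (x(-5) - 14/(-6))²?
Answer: 1600/9 ≈ 177.78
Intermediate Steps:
(x(-5) - 14/(-6))² = ((6 - 1*(-5)) - 14/(-6))² = ((6 + 5) - 14*(-⅙))² = (11 + 7/3)² = (40/3)² = 1600/9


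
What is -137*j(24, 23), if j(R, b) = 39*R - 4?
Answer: -127684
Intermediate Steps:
j(R, b) = -4 + 39*R
-137*j(24, 23) = -137*(-4 + 39*24) = -137*(-4 + 936) = -137*932 = -127684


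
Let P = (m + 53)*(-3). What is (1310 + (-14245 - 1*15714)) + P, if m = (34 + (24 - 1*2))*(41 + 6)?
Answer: -36704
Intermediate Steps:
m = 2632 (m = (34 + (24 - 2))*47 = (34 + 22)*47 = 56*47 = 2632)
P = -8055 (P = (2632 + 53)*(-3) = 2685*(-3) = -8055)
(1310 + (-14245 - 1*15714)) + P = (1310 + (-14245 - 1*15714)) - 8055 = (1310 + (-14245 - 15714)) - 8055 = (1310 - 29959) - 8055 = -28649 - 8055 = -36704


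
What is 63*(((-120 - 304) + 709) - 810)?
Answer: -33075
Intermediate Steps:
63*(((-120 - 304) + 709) - 810) = 63*((-424 + 709) - 810) = 63*(285 - 810) = 63*(-525) = -33075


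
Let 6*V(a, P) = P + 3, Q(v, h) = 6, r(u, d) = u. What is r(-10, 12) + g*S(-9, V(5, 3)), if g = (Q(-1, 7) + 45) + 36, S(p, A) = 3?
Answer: 251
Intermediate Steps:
V(a, P) = 1/2 + P/6 (V(a, P) = (P + 3)/6 = (3 + P)/6 = 1/2 + P/6)
g = 87 (g = (6 + 45) + 36 = 51 + 36 = 87)
r(-10, 12) + g*S(-9, V(5, 3)) = -10 + 87*3 = -10 + 261 = 251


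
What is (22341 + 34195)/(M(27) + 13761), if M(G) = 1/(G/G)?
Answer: 28268/6881 ≈ 4.1081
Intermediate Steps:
M(G) = 1 (M(G) = 1/1 = 1)
(22341 + 34195)/(M(27) + 13761) = (22341 + 34195)/(1 + 13761) = 56536/13762 = 56536*(1/13762) = 28268/6881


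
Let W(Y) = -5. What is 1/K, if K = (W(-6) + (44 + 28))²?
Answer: 1/4489 ≈ 0.00022277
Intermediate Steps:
K = 4489 (K = (-5 + (44 + 28))² = (-5 + 72)² = 67² = 4489)
1/K = 1/4489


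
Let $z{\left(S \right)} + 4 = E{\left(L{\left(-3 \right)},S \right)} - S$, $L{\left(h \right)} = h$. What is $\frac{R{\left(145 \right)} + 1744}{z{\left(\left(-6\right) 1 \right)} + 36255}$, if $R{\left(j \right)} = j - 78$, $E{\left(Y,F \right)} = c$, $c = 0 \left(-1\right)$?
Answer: $\frac{1811}{36257} \approx 0.049949$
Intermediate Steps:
$c = 0$
$E{\left(Y,F \right)} = 0$
$R{\left(j \right)} = -78 + j$
$z{\left(S \right)} = -4 - S$ ($z{\left(S \right)} = -4 + \left(0 - S\right) = -4 - S$)
$\frac{R{\left(145 \right)} + 1744}{z{\left(\left(-6\right) 1 \right)} + 36255} = \frac{\left(-78 + 145\right) + 1744}{\left(-4 - \left(-6\right) 1\right) + 36255} = \frac{67 + 1744}{\left(-4 - -6\right) + 36255} = \frac{1811}{\left(-4 + 6\right) + 36255} = \frac{1811}{2 + 36255} = \frac{1811}{36257}$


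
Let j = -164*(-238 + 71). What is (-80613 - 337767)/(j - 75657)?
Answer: 418380/48269 ≈ 8.6677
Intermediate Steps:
j = 27388 (j = -164*(-167) = 27388)
(-80613 - 337767)/(j - 75657) = (-80613 - 337767)/(27388 - 75657) = -418380/(-48269) = -418380*(-1/48269) = 418380/48269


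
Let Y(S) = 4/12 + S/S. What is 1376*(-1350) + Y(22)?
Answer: -5572796/3 ≈ -1.8576e+6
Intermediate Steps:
Y(S) = 4/3 (Y(S) = 4*(1/12) + 1 = 1/3 + 1 = 4/3)
1376*(-1350) + Y(22) = 1376*(-1350) + 4/3 = -1857600 + 4/3 = -5572796/3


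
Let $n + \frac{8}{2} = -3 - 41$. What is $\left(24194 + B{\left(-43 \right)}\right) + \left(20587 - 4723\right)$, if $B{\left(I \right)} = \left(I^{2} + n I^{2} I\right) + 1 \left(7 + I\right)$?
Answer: $3858207$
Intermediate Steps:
$n = -48$ ($n = -4 - 44 = -48$)
$B{\left(I \right)} = 7 + I + I^{2} - 48 I^{3}$ ($B{\left(I \right)} = \left(I^{2} + - 48 I^{2} I\right) + 1 \left(7 + I\right) = \left(I^{2} - 48 I^{3}\right) + \left(7 + I\right) = 7 + I + I^{2} - 48 I^{3}$)
$\left(24194 + B{\left(-43 \right)}\right) + \left(20587 - 4723\right) = \left(24194 + \left(7 - 43 + \left(-43\right)^{2} - 48 \left(-43\right)^{3}\right)\right) + \left(20587 - 4723\right) = \left(24194 + \left(7 - 43 + 1849 - -3816336\right)\right) + 15864 = \left(24194 + \left(7 - 43 + 1849 + 3816336\right)\right) + 15864 = \left(24194 + 3818149\right) + 15864 = 3842343 + 15864 = 3858207$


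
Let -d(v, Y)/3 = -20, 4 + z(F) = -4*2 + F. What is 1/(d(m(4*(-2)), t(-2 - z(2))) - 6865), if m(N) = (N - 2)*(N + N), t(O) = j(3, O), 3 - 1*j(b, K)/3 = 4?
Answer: -1/6805 ≈ -0.00014695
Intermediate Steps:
j(b, K) = -3 (j(b, K) = 9 - 3*4 = 9 - 12 = -3)
z(F) = -12 + F (z(F) = -4 + (-4*2 + F) = -4 + (-8 + F) = -12 + F)
t(O) = -3
m(N) = 2*N*(-2 + N) (m(N) = (-2 + N)*(2*N) = 2*N*(-2 + N))
d(v, Y) = 60 (d(v, Y) = -3*(-20) = 60)
1/(d(m(4*(-2)), t(-2 - z(2))) - 6865) = 1/(60 - 6865) = 1/(-6805) = -1/6805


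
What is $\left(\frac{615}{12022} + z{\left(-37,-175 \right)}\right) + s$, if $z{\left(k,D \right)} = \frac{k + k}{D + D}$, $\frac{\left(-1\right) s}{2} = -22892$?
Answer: $\frac{96323220839}{2103850} \approx 45784.0$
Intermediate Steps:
$s = 45784$ ($s = \left(-2\right) \left(-22892\right) = 45784$)
$z{\left(k,D \right)} = \frac{k}{D}$ ($z{\left(k,D \right)} = \frac{2 k}{2 D} = 2 k \frac{1}{2 D} = \frac{k}{D}$)
$\left(\frac{615}{12022} + z{\left(-37,-175 \right)}\right) + s = \left(\frac{615}{12022} - \frac{37}{-175}\right) + 45784 = \left(615 \cdot \frac{1}{12022} - - \frac{37}{175}\right) + 45784 = \left(\frac{615}{12022} + \frac{37}{175}\right) + 45784 = \frac{552439}{2103850} + 45784 = \frac{96323220839}{2103850}$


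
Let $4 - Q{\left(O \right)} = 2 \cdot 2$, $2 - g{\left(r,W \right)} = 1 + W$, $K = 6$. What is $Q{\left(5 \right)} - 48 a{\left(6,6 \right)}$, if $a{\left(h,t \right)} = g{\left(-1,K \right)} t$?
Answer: $1440$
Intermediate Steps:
$g{\left(r,W \right)} = 1 - W$ ($g{\left(r,W \right)} = 2 - \left(1 + W\right) = 1 - W$)
$Q{\left(O \right)} = 0$ ($Q{\left(O \right)} = 4 - 2 \cdot 2 = 4 - 4 = 0$)
$a{\left(h,t \right)} = - 5 t$ ($a{\left(h,t \right)} = \left(1 - 6\right) t = - 5 t$)
$Q{\left(5 \right)} - 48 a{\left(6,6 \right)} = 0 - 48 \left(\left(-5\right) 6\right) = 0 - -1440 = 0 + 1440 = 1440$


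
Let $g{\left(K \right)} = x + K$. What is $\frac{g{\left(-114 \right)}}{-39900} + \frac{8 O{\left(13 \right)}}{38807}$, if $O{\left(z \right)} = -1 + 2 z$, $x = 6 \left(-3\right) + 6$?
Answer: $\frac{306421}{36866650} \approx 0.0083116$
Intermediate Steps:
$x = -12$ ($x = -18 + 6 = -12$)
$g{\left(K \right)} = -12 + K$
$\frac{g{\left(-114 \right)}}{-39900} + \frac{8 O{\left(13 \right)}}{38807} = \frac{-12 - 114}{-39900} + \frac{8 \left(-1 + 2 \cdot 13\right)}{38807} = \left(-126\right) \left(- \frac{1}{39900}\right) + 8 \left(-1 + 26\right) \frac{1}{38807} = \frac{3}{950} + 8 \cdot 25 \cdot \frac{1}{38807} = \frac{3}{950} + 200 \cdot \frac{1}{38807} = \frac{3}{950} + \frac{200}{38807} = \frac{306421}{36866650}$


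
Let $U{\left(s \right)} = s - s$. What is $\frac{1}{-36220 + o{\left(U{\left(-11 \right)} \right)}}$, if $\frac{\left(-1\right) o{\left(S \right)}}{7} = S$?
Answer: $- \frac{1}{36220} \approx -2.7609 \cdot 10^{-5}$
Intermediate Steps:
$U{\left(s \right)} = 0$
$o{\left(S \right)} = - 7 S$
$\frac{1}{-36220 + o{\left(U{\left(-11 \right)} \right)}} = \frac{1}{-36220 - 0} = \frac{1}{-36220 + 0} = \frac{1}{-36220} = - \frac{1}{36220}$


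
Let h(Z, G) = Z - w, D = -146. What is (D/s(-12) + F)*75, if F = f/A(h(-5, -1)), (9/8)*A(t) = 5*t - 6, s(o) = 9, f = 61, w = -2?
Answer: -245575/168 ≈ -1461.8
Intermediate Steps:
h(Z, G) = 2 + Z (h(Z, G) = Z - 1*(-2) = Z + 2 = 2 + Z)
A(t) = -16/3 + 40*t/9 (A(t) = 8*(5*t - 6)/9 = 8*(-6 + 5*t)/9 = -16/3 + 40*t/9)
F = -183/56 (F = 61/(-16/3 + 40*(2 - 5)/9) = 61/(-16/3 + (40/9)*(-3)) = 61/(-16/3 - 40/3) = 61/(-56/3) = 61*(-3/56) = -183/56 ≈ -3.2679)
(D/s(-12) + F)*75 = (-146/9 - 183/56)*75 = -9823/504*75 = -245575/168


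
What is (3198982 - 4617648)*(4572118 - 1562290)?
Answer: -4269940649448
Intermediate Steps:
(3198982 - 4617648)*(4572118 - 1562290) = -1418666*3009828 = -4269940649448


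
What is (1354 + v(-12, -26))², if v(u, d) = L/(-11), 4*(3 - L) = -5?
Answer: 3547274481/1936 ≈ 1.8323e+6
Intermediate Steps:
L = 17/4 (L = 3 - ¼*(-5) = 3 + 5/4 = 17/4 ≈ 4.2500)
v(u, d) = -17/44 (v(u, d) = (17/4)/(-11) = (17/4)*(-1/11) = -17/44)
(1354 + v(-12, -26))² = (1354 - 17/44)² = (59559/44)² = 3547274481/1936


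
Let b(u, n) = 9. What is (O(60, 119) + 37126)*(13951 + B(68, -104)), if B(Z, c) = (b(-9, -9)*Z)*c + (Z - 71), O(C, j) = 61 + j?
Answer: -1854108200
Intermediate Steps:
B(Z, c) = -71 + Z + 9*Z*c (B(Z, c) = (9*Z)*c + (Z - 71) = 9*Z*c + (-71 + Z) = -71 + Z + 9*Z*c)
(O(60, 119) + 37126)*(13951 + B(68, -104)) = ((61 + 119) + 37126)*(13951 + (-71 + 68 + 9*68*(-104))) = (180 + 37126)*(13951 + (-71 + 68 - 63648)) = 37306*(13951 - 63651) = 37306*(-49700) = -1854108200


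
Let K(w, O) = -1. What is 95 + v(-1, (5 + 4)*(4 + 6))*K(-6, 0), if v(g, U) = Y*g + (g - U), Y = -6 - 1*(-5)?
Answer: 185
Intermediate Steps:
Y = -1 (Y = -6 + 5 = -1)
v(g, U) = -U (v(g, U) = -g + (g - U) = -U)
95 + v(-1, (5 + 4)*(4 + 6))*K(-6, 0) = 95 - (5 + 4)*(4 + 6)*(-1) = 95 - 9*10*(-1) = 95 - 1*90*(-1) = 95 - 90*(-1) = 95 + 90 = 185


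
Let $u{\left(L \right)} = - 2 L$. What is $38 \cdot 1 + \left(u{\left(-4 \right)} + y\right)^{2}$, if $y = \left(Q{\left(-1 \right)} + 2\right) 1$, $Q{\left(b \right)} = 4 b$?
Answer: $74$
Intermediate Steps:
$y = -2$ ($y = \left(4 \left(-1\right) + 2\right) 1 = \left(-4 + 2\right) 1 = \left(-2\right) 1 = -2$)
$38 \cdot 1 + \left(u{\left(-4 \right)} + y\right)^{2} = 38 \cdot 1 + \left(\left(-2\right) \left(-4\right) - 2\right)^{2} = 38 + \left(8 - 2\right)^{2} = 38 + 6^{2} = 38 + 36 = 74$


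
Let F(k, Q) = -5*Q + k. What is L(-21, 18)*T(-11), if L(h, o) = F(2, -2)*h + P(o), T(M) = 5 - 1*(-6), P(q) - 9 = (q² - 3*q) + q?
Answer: 495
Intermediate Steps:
F(k, Q) = k - 5*Q
P(q) = 9 + q² - 2*q (P(q) = 9 + ((q² - 3*q) + q) = 9 + (q² - 2*q) = 9 + q² - 2*q)
T(M) = 11 (T(M) = 5 + 6 = 11)
L(h, o) = 9 + o² - 2*o + 12*h (L(h, o) = (2 - 5*(-2))*h + (9 + o² - 2*o) = (2 + 10)*h + (9 + o² - 2*o) = 12*h + (9 + o² - 2*o) = 9 + o² - 2*o + 12*h)
L(-21, 18)*T(-11) = (9 + 18² - 2*18 + 12*(-21))*11 = (9 + 324 - 36 - 252)*11 = 45*11 = 495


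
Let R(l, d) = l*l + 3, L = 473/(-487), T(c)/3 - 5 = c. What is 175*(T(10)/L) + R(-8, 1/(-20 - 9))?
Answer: -3803434/473 ≈ -8041.1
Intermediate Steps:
T(c) = 15 + 3*c
L = -473/487 (L = 473*(-1/487) = -473/487 ≈ -0.97125)
R(l, d) = 3 + l**2 (R(l, d) = l**2 + 3 = 3 + l**2)
175*(T(10)/L) + R(-8, 1/(-20 - 9)) = 175*((15 + 3*10)/(-473/487)) + (3 + (-8)**2) = 175*((15 + 30)*(-487/473)) + (3 + 64) = 175*(45*(-487/473)) + 67 = 175*(-21915/473) + 67 = -3835125/473 + 67 = -3803434/473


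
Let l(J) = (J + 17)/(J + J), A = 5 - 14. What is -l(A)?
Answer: 4/9 ≈ 0.44444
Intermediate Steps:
A = -9
l(J) = (17 + J)/(2*J) (l(J) = (17 + J)/((2*J)) = (17 + J)*(1/(2*J)) = (17 + J)/(2*J))
-l(A) = -(17 - 9)/(2*(-9)) = -(-1)*8/(2*9) = -1*(-4/9) = 4/9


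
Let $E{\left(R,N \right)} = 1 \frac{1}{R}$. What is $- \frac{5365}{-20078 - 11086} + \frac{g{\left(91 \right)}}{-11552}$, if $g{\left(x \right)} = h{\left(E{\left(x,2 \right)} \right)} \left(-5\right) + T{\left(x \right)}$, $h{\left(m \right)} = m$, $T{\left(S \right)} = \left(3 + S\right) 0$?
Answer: $\frac{201429125}{1170021216} \approx 0.17216$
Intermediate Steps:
$E{\left(R,N \right)} = \frac{1}{R}$
$T{\left(S \right)} = 0$
$g{\left(x \right)} = - \frac{5}{x}$ ($g{\left(x \right)} = \frac{1}{x} \left(-5\right) + 0 = - \frac{5}{x} + 0 = - \frac{5}{x}$)
$- \frac{5365}{-20078 - 11086} + \frac{g{\left(91 \right)}}{-11552} = - \frac{5365}{-20078 - 11086} + \frac{\left(-5\right) \frac{1}{91}}{-11552} = - \frac{5365}{-20078 - 11086} + \left(-5\right) \frac{1}{91} \left(- \frac{1}{11552}\right) = - \frac{5365}{-31164} - - \frac{5}{1051232} = \left(-5365\right) \left(- \frac{1}{31164}\right) + \frac{5}{1051232} = \frac{5365}{31164} + \frac{5}{1051232} = \frac{201429125}{1170021216}$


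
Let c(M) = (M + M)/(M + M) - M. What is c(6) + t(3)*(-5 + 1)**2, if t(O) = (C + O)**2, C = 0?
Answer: 139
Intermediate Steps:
t(O) = O**2 (t(O) = (0 + O)**2 = O**2)
c(M) = 1 - M (c(M) = (2*M)/((2*M)) - M = (2*M)*(1/(2*M)) - M = 1 - M)
c(6) + t(3)*(-5 + 1)**2 = (1 - 1*6) + 3**2*(-5 + 1)**2 = (1 - 6) + 9*(-4)**2 = -5 + 9*16 = -5 + 144 = 139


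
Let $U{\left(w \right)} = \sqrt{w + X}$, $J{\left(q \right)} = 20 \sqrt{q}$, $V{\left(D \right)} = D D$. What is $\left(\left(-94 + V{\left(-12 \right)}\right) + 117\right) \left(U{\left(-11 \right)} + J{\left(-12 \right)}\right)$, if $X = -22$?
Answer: $167 i \left(\sqrt{33} + 40 \sqrt{3}\right) \approx 12529.0 i$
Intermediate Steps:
$V{\left(D \right)} = D^{2}$
$U{\left(w \right)} = \sqrt{-22 + w}$ ($U{\left(w \right)} = \sqrt{w - 22} = \sqrt{-22 + w}$)
$\left(\left(-94 + V{\left(-12 \right)}\right) + 117\right) \left(U{\left(-11 \right)} + J{\left(-12 \right)}\right) = \left(\left(-94 + \left(-12\right)^{2}\right) + 117\right) \left(\sqrt{-22 - 11} + 20 \sqrt{-12}\right) = \left(\left(-94 + 144\right) + 117\right) \left(\sqrt{-33} + 20 \cdot 2 i \sqrt{3}\right) = \left(50 + 117\right) \left(i \sqrt{33} + 40 i \sqrt{3}\right) = 167 \left(i \sqrt{33} + 40 i \sqrt{3}\right) = 167 i \sqrt{33} + 6680 i \sqrt{3}$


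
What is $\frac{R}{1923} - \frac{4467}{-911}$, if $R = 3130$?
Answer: $\frac{11441471}{1751853} \approx 6.5311$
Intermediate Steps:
$\frac{R}{1923} - \frac{4467}{-911} = \frac{3130}{1923} - \frac{4467}{-911} = 3130 \cdot \frac{1}{1923} - - \frac{4467}{911} = \frac{3130}{1923} + \frac{4467}{911} = \frac{11441471}{1751853}$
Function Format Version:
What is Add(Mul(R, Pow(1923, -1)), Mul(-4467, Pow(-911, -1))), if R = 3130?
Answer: Rational(11441471, 1751853) ≈ 6.5311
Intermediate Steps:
Add(Mul(R, Pow(1923, -1)), Mul(-4467, Pow(-911, -1))) = Add(Mul(3130, Pow(1923, -1)), Mul(-4467, Pow(-911, -1))) = Add(Mul(3130, Rational(1, 1923)), Mul(-4467, Rational(-1, 911))) = Add(Rational(3130, 1923), Rational(4467, 911)) = Rational(11441471, 1751853)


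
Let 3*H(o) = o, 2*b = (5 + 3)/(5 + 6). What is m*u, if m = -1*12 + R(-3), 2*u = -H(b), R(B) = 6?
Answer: 4/11 ≈ 0.36364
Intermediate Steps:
b = 4/11 (b = ((5 + 3)/(5 + 6))/2 = (8/11)/2 = (8*(1/11))/2 = (1/2)*(8/11) = 4/11 ≈ 0.36364)
H(o) = o/3
u = -2/33 (u = (-4/(3*11))/2 = (-1*4/33)/2 = (1/2)*(-4/33) = -2/33 ≈ -0.060606)
m = -6 (m = -1*12 + 6 = -12 + 6 = -6)
m*u = -6*(-2/33) = 4/11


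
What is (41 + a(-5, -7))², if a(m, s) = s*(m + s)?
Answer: 15625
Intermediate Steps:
(41 + a(-5, -7))² = (41 - 7*(-5 - 7))² = (41 - 7*(-12))² = (41 + 84)² = 125² = 15625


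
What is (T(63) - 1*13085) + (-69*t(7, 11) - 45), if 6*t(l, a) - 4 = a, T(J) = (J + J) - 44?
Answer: -26441/2 ≈ -13221.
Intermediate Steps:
T(J) = -44 + 2*J (T(J) = 2*J - 44 = -44 + 2*J)
t(l, a) = ⅔ + a/6
(T(63) - 1*13085) + (-69*t(7, 11) - 45) = ((-44 + 2*63) - 1*13085) + (-69*(⅔ + (⅙)*11) - 45) = ((-44 + 126) - 13085) + (-69*(⅔ + 11/6) - 45) = (82 - 13085) + (-69*5/2 - 45) = -13003 + (-345/2 - 45) = -13003 - 435/2 = -26441/2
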